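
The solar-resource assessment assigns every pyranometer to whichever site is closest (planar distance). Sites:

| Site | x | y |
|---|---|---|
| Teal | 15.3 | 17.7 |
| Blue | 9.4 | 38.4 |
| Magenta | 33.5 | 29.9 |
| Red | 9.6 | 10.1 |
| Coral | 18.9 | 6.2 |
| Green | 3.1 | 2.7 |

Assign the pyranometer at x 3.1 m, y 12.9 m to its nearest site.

Red

Squared distances to each site:
Teal: 171.880; Blue: 689.940; Magenta: 1213.160; Red: 50.090; Coral: 294.530; Green: 104.040.
Minimum at Red.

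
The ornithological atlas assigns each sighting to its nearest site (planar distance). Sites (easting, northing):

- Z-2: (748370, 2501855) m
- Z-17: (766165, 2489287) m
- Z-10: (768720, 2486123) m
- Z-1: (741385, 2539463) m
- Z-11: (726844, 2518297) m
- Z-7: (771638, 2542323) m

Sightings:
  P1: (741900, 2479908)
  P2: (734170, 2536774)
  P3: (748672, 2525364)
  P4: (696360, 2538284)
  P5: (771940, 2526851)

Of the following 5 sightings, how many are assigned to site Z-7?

P1 → Z-2
P2 → Z-1
P3 → Z-1
P4 → Z-11
P5 → Z-7
1 of the 5 goes to Z-7.

1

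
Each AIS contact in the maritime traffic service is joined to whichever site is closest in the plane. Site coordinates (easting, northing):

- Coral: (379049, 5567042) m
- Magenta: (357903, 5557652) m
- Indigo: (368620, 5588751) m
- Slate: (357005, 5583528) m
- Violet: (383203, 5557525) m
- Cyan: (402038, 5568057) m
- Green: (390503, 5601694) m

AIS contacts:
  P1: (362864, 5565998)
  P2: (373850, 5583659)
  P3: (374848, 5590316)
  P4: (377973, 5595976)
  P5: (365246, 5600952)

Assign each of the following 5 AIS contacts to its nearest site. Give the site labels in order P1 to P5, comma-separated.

P1 → Magenta (d²=94267237.00)
P2 → Indigo (d²=53281364.00)
P3 → Indigo (d²=41237209.00)
P4 → Indigo (d²=139679234.00)
P5 → Indigo (d²=160248277.00)

Magenta, Indigo, Indigo, Indigo, Indigo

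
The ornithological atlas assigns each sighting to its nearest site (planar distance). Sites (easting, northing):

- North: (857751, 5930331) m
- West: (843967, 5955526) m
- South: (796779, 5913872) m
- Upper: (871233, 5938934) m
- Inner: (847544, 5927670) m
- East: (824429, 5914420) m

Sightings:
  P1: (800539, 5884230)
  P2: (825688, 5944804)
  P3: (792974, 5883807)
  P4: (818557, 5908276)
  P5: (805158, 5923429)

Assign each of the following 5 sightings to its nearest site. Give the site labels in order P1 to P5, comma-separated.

South, West, South, East, South

P1 → South (d²=892785764.00)
P2 → West (d²=449083125.00)
P3 → South (d²=918382250.00)
P4 → East (d²=72229120.00)
P5 → South (d²=161543890.00)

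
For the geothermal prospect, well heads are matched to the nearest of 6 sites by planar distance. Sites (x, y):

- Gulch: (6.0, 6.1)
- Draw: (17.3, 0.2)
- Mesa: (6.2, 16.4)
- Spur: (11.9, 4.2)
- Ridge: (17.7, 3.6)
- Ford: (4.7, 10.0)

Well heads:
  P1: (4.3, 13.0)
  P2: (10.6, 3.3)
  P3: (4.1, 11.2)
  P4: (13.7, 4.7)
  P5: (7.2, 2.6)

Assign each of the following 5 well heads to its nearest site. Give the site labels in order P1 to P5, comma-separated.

Ford, Spur, Ford, Spur, Gulch

P1 → Ford (d²=9.16)
P2 → Spur (d²=2.50)
P3 → Ford (d²=1.80)
P4 → Spur (d²=3.49)
P5 → Gulch (d²=13.69)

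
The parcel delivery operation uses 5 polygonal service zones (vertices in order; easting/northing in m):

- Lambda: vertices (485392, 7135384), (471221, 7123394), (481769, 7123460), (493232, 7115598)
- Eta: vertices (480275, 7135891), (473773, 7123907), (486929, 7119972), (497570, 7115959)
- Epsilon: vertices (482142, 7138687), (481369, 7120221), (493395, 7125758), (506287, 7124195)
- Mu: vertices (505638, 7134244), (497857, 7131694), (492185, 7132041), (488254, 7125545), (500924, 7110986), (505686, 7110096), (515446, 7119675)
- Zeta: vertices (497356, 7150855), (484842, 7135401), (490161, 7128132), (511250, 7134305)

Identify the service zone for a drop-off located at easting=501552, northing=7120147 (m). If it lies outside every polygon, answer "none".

Mu

Cast a ray rightward from (501552, 7120147). For each polygon, the edges (by vertex number in listed order) whose endpoints lie on opposite sides of northing = 7120147, where each meets that height, and whether that is right or left of the point:
Lambda: 3–4 at easting≈486599.4 (left), 4–1 at easting≈491429.5 (left) → 0 crossings.
Eta: 2–3 at easting≈486343.9 (left), 4–1 at easting≈493936.1 (left) → 0 crossings.
Epsilon: no edge straddles that height → 0 crossings.
Mu: 4–5 at easting≈492951.6 (left), 7–1 at easting≈515128.2 (right) → 1 crossing.
Zeta: no edge straddles that height → 0 crossings.
Only Mu has an odd count, so the point is inside Mu.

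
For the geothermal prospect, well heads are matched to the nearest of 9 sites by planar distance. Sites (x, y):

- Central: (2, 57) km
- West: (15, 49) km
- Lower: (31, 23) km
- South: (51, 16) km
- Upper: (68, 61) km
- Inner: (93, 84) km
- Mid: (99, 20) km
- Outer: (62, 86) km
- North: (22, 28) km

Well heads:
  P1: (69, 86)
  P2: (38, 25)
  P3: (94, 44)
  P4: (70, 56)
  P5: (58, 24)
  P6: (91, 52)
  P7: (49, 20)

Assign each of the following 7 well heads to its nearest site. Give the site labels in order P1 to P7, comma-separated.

Outer, Lower, Mid, Upper, South, Upper, South

P1 → Outer (d²=49.00)
P2 → Lower (d²=53.00)
P3 → Mid (d²=601.00)
P4 → Upper (d²=29.00)
P5 → South (d²=113.00)
P6 → Upper (d²=610.00)
P7 → South (d²=20.00)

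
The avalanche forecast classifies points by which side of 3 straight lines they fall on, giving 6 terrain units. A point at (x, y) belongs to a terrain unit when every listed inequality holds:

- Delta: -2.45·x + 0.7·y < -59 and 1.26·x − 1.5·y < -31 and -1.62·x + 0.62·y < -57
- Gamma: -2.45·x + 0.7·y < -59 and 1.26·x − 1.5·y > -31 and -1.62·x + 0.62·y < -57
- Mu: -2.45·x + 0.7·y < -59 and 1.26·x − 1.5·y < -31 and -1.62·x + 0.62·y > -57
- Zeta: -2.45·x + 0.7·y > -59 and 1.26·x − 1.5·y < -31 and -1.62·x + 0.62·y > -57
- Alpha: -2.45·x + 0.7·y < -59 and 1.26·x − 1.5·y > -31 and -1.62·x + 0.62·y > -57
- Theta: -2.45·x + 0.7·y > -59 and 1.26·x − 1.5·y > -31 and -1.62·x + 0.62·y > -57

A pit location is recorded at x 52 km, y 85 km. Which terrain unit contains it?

-2.45·52 + 0.7·85 = -67.900, which is < -59
1.26·52 − 1.5·85 = -61.980, which is < -31
-1.62·52 + 0.62·85 = -31.540, which is > -57
This sign pattern matches Mu.

Mu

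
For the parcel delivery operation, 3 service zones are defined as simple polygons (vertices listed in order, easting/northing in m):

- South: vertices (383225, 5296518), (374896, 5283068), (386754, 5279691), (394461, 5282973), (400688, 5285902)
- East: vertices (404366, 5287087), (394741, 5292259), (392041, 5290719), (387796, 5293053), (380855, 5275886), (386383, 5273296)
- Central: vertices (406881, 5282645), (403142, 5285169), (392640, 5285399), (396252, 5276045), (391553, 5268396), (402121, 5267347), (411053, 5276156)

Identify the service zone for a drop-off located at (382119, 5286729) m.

Cast a ray rightward from (382119, 5286729). For each polygon, the edges (by vertex number in listed order) whose endpoints lie on opposite sides of northing = 5286729, where each meets that height, and whether that is right or left of the point:
South: 1–2 at easting≈377163.1 (left), 5–1 at easting≈399327.6 (right) → 1 crossing.
East: 4–5 at easting≈385239.1 (right), 6–1 at easting≈403899.2 (right) → 2 crossings.
Central: no edge straddles that height → 0 crossings.
Only South has an odd count, so the point is inside South.

South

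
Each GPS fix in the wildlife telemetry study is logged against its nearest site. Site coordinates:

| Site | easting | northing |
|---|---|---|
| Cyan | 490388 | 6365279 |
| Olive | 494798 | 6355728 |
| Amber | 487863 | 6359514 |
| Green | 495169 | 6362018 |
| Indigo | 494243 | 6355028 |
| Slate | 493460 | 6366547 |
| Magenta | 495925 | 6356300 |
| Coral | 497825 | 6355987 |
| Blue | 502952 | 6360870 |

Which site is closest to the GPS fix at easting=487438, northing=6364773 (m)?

Cyan

Squared distances to each site:
Cyan: 8958536.000; Olive: 135981625.000; Amber: 27837706.000; Green: 67358386.000; Indigo: 141273050.000; Slate: 39411560.000; Magenta: 143820898.000; Coral: 185083565.000; Blue: 255917605.000.
Minimum at Cyan.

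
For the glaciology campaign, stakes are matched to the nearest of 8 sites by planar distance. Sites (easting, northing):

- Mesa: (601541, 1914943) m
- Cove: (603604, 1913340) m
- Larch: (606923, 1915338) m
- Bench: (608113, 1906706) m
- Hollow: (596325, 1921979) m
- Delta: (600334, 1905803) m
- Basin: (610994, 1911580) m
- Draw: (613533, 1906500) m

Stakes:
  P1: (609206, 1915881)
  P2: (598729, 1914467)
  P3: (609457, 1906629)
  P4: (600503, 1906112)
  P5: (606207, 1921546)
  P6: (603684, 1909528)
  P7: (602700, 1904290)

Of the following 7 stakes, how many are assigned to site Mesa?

1

P1 → Larch
P2 → Mesa
P3 → Bench
P4 → Delta
P5 → Larch
P6 → Cove
P7 → Delta
1 of the 7 goes to Mesa.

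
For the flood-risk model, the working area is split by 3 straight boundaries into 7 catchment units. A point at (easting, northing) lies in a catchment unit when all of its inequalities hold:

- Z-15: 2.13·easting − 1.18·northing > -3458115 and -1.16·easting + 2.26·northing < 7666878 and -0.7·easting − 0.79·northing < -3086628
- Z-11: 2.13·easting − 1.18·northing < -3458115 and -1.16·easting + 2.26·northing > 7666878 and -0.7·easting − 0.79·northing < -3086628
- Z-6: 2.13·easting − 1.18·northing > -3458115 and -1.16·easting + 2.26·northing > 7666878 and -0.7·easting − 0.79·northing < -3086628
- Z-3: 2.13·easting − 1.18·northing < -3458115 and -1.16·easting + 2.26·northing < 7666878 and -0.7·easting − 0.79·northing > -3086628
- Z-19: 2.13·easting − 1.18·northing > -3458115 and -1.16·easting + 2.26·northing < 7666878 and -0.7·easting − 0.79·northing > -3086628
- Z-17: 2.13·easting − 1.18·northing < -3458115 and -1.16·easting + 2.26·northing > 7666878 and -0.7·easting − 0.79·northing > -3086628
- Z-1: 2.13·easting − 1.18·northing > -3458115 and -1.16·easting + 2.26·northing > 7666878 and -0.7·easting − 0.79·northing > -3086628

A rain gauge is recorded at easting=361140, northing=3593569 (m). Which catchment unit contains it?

Z-11

2.13·361140 − 1.18·3593569 = -3471183.220, which is < -3458115
-1.16·361140 + 2.26·3593569 = 7702543.540, which is > 7666878
-0.7·361140 − 0.79·3593569 = -3091717.510, which is < -3086628
This sign pattern matches Z-11.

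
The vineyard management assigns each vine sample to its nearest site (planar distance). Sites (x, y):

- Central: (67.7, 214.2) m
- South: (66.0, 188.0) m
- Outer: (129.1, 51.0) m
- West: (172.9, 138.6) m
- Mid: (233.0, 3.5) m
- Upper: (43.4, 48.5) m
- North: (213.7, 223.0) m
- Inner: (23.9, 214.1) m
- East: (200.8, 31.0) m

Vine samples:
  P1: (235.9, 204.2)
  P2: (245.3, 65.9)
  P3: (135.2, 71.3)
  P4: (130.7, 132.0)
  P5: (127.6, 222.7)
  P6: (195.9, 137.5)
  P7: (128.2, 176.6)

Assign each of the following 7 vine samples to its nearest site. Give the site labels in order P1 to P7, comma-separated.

P1 → North (d²=846.28)
P2 → East (d²=3198.26)
P3 → Outer (d²=449.30)
P4 → West (d²=1824.40)
P5 → Central (d²=3660.26)
P6 → West (d²=530.21)
P7 → West (d²=3442.09)

North, East, Outer, West, Central, West, West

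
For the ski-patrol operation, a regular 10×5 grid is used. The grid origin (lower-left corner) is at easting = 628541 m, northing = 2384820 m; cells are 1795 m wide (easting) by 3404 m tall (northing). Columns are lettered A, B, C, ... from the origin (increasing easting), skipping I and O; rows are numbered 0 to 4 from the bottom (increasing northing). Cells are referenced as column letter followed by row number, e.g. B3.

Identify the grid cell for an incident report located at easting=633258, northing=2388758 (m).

Column index: ⌊(633258 − 628541) / 1795⌋ = ⌊2.628⌋ = 2 → column C
Row offset from origin: ⌊(2388758 − 2384820) / 3404⌋ = ⌊1.157⌋ = 1 → row 1

C1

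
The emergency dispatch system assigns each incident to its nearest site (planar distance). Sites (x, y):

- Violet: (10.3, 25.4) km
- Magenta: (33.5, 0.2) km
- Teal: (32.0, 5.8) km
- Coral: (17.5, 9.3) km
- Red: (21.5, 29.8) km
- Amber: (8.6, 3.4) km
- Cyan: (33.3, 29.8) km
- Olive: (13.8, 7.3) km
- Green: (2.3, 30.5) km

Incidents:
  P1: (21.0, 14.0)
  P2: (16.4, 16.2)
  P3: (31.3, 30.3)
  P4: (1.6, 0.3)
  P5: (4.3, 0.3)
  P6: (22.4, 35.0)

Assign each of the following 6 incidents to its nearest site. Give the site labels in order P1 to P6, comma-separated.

Coral, Coral, Cyan, Amber, Amber, Red

P1 → Coral (d²=34.34)
P2 → Coral (d²=48.82)
P3 → Cyan (d²=4.25)
P4 → Amber (d²=58.61)
P5 → Amber (d²=28.10)
P6 → Red (d²=27.85)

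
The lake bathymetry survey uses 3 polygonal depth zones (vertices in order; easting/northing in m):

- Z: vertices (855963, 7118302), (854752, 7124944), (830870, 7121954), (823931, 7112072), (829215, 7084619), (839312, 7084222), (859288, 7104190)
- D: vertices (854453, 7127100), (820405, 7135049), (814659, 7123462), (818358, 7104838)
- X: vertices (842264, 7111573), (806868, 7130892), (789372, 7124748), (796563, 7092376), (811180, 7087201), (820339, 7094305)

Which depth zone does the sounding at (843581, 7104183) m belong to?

Cast a ray rightward from (843581, 7104183). For each polygon, the edges (by vertex number in listed order) whose endpoints lie on opposite sides of northing = 7104183, where each meets that height, and whether that is right or left of the point:
Z: 4–5 at easting≈825449.4 (left), 6–7 at easting≈859281.0 (right) → 1 crossing.
D: no edge straddles that height → 0 crossings.
X: 3–4 at easting≈793940.2 (left), 6–1 at easting≈832881.0 (left) → 0 crossings.
Only Z has an odd count, so the point is inside Z.

Z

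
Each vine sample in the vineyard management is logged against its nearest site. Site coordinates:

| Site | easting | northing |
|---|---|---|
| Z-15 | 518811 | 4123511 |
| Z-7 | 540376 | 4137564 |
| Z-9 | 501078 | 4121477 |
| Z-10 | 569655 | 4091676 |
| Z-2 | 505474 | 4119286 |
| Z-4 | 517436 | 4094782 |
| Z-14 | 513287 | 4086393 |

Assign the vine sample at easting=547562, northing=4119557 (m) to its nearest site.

Z-7

Squared distances to each site:
Z-15: 842254117.000; Z-7: 375890645.000; Z-9: 2164448656.000; Z-10: 1265450810.000; Z-2: 1771473185.000; Z-4: 1521376501.000; Z-14: 2274626521.000.
Minimum at Z-7.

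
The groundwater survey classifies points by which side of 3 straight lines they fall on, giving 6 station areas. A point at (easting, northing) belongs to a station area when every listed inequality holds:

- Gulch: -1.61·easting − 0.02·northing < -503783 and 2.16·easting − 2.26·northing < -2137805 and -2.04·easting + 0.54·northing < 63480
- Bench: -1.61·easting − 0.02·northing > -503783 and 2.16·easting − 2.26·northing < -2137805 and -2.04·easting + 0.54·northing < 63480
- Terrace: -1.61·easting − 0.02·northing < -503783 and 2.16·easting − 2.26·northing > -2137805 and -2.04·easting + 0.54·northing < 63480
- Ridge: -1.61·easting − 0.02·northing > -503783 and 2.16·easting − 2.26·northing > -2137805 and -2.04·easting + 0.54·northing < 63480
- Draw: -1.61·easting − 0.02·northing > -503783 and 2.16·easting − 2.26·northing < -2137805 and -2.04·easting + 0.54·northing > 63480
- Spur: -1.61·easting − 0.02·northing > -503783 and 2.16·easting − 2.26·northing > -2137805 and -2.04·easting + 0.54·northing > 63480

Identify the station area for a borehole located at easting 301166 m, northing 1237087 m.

Gulch

-1.61·301166 − 0.02·1237087 = -509619.000, which is < -503783
2.16·301166 − 2.26·1237087 = -2145298.060, which is < -2137805
-2.04·301166 + 0.54·1237087 = 53648.340, which is < 63480
This sign pattern matches Gulch.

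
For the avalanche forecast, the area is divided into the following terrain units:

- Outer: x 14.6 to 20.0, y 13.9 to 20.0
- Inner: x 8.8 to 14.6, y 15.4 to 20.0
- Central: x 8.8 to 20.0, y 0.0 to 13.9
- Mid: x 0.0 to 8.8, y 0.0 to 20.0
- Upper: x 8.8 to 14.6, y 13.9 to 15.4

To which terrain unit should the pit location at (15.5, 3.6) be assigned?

The point has x = 15.5 and y = 3.6.
Only Central satisfies 8.8 ≤ x ≤ 20.0 and 0.0 ≤ y ≤ 13.9.

Central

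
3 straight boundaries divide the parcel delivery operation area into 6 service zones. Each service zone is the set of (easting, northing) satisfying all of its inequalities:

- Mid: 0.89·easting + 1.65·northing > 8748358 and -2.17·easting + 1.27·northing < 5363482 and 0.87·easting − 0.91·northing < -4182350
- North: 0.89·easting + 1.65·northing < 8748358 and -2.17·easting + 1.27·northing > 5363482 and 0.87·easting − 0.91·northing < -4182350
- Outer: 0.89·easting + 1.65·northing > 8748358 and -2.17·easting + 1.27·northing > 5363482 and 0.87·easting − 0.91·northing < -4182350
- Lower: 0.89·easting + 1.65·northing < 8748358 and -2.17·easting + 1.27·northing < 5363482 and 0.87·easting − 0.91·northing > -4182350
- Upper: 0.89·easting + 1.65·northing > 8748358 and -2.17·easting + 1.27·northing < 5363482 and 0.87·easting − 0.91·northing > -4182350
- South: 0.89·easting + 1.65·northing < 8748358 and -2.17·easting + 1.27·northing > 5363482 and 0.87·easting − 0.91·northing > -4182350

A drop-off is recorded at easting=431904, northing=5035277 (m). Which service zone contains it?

0.89·431904 + 1.65·5035277 = 8692601.610, which is < 8748358
-2.17·431904 + 1.27·5035277 = 5457570.110, which is > 5363482
0.87·431904 − 0.91·5035277 = -4206345.590, which is < -4182350
This sign pattern matches North.

North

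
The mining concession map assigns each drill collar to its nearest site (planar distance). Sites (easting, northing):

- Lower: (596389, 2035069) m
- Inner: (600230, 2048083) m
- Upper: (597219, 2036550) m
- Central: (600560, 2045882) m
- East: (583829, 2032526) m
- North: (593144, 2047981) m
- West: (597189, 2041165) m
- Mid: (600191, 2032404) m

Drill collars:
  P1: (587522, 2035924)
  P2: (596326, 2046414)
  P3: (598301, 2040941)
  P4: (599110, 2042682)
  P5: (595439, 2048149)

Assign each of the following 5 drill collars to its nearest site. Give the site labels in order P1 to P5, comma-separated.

P1 → East (d²=25184653.00)
P2 → North (d²=12580613.00)
P3 → West (d²=1286720.00)
P4 → West (d²=5991530.00)
P5 → North (d²=5295249.00)

East, North, West, West, North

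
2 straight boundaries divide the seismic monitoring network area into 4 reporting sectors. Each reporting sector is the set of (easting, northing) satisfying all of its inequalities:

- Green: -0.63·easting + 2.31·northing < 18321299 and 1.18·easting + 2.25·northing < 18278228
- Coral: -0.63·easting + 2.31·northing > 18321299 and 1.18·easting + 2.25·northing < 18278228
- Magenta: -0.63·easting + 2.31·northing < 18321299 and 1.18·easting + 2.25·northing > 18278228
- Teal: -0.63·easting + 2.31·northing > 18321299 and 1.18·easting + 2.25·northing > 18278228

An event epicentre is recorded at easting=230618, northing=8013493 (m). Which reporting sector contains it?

-0.63·230618 + 2.31·8013493 = 18365879.490, which is > 18321299
1.18·230618 + 2.25·8013493 = 18302488.490, which is > 18278228
This sign pattern matches Teal.

Teal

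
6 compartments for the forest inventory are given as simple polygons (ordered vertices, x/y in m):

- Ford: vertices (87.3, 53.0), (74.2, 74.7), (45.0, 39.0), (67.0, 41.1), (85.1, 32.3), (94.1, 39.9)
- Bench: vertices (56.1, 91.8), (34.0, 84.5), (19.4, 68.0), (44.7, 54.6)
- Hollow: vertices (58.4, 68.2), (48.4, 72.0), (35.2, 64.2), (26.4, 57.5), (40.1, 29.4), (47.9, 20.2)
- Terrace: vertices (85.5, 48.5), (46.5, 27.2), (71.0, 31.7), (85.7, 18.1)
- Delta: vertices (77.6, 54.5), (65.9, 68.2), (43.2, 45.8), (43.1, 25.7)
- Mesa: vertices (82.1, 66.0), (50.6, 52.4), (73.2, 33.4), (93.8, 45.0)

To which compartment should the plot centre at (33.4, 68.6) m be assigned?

Bench

Cast a ray rightward from (33.4, 68.6). For each polygon, the edges (by vertex number in listed order) whose endpoints lie on opposite sides of y = 68.6, where each meets that height, and whether that is right or left of the point:
Ford: 1–2 at x≈77.88 (right), 2–3 at x≈69.21 (right) → 2 crossings.
Bench: 2–3 at x≈19.93 (left), 4–1 at x≈48.99 (right) → 1 crossing.
Hollow: 1–2 at x≈57.35 (right), 2–3 at x≈42.65 (right) → 2 crossings.
Terrace: no edge straddles that height → 0 crossings.
Delta: no edge straddles that height → 0 crossings.
Mesa: no edge straddles that height → 0 crossings.
Only Bench has an odd count, so the point is inside Bench.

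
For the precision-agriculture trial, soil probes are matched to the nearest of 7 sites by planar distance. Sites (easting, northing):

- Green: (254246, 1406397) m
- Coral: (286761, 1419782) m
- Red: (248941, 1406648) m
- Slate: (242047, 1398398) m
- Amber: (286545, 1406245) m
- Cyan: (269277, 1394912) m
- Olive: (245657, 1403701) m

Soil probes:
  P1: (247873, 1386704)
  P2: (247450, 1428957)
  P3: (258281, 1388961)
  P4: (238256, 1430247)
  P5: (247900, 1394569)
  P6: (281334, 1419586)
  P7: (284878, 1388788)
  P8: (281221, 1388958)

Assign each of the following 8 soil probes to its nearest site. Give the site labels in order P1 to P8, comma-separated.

Slate, Red, Cyan, Red, Slate, Coral, Cyan, Cyan

P1 → Slate (d²=170691912.00)
P2 → Red (d²=499914562.00)
P3 → Cyan (d²=156326417.00)
P4 → Red (d²=671082026.00)
P5 → Slate (d²=48918850.00)
P6 → Coral (d²=29490745.00)
P7 → Cyan (d²=280894577.00)
P8 → Cyan (d²=178109252.00)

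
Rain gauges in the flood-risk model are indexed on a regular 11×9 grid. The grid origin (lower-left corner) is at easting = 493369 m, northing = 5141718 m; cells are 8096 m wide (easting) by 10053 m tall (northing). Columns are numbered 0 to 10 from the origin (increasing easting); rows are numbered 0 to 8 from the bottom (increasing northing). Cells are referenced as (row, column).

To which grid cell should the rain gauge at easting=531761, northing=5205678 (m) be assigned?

(6, 4)

Column index: ⌊(531761 − 493369) / 8096⌋ = ⌊4.742⌋ = 4
Row offset from origin: ⌊(5205678 − 5141718) / 10053⌋ = ⌊6.362⌋ = 6 → row 6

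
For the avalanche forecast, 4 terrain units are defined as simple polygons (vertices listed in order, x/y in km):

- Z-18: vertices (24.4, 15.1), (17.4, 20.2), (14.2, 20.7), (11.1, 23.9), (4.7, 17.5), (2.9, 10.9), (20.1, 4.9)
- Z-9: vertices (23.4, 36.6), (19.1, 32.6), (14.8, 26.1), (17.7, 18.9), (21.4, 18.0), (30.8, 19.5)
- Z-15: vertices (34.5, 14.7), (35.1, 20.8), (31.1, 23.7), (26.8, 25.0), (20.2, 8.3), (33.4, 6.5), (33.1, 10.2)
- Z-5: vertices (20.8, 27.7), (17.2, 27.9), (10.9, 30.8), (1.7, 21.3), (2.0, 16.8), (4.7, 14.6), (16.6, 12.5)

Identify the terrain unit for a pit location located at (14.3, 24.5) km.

Cast a ray rightward from (14.3, 24.5). For each polygon, the edges (by vertex number in listed order) whose endpoints lie on opposite sides of y = 24.5, where each meets that height, and whether that is right or left of the point:
Z-18: no edge straddles that height → 0 crossings.
Z-9: 3–4 at x≈15.44 (right), 6–1 at x≈28.64 (right) → 2 crossings.
Z-15: 3–4 at x≈28.45 (right), 4–5 at x≈26.60 (right) → 2 crossings.
Z-5: 3–4 at x≈4.80 (left), 7–1 at x≈19.92 (right) → 1 crossing.
Only Z-5 has an odd count, so the point is inside Z-5.

Z-5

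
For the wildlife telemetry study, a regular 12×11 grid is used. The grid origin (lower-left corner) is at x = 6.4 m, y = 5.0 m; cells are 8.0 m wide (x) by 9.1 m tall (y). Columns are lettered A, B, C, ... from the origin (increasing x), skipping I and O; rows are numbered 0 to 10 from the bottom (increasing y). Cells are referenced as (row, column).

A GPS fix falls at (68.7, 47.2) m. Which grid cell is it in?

Column index: ⌊(68.7 − 6.4) / 8.0⌋ = ⌊7.788⌋ = 7 → column H
Row offset from origin: ⌊(47.2 − 5.0) / 9.1⌋ = ⌊4.637⌋ = 4 → row 4

(4, H)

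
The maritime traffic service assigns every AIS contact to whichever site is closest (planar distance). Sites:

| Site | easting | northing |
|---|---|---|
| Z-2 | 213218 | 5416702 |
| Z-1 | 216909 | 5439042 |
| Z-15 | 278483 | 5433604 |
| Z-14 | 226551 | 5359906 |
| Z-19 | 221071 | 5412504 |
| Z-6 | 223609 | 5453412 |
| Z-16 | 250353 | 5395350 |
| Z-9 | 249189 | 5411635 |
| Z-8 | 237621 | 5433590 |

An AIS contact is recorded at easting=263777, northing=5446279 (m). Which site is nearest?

Squared distances to each site:
Z-2: 3431011410.000; Z-1: 2248983593.000; Z-15: 376922061.000; Z-14: 8846070205.000; Z-19: 2964553061.000; Z-6: 1664347913.000; Z-16: 2773966817.000; Z-9: 1413016480.000; Z-8: 845147057.000.
Minimum at Z-15.

Z-15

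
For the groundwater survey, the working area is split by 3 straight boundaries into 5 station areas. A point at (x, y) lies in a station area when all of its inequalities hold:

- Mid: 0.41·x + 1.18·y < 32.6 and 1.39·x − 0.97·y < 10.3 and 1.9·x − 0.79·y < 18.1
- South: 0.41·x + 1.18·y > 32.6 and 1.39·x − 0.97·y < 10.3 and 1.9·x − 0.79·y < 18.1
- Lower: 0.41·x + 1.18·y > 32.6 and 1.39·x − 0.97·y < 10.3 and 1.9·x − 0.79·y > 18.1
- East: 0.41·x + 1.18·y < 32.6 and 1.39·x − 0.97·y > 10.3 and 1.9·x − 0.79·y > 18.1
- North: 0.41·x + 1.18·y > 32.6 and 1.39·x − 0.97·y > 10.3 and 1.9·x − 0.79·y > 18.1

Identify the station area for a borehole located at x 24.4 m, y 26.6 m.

Lower

0.41·24.4 + 1.18·26.6 = 41.392, which is > 32.6
1.39·24.4 − 0.97·26.6 = 8.114, which is < 10.3
1.9·24.4 − 0.79·26.6 = 25.346, which is > 18.1
This sign pattern matches Lower.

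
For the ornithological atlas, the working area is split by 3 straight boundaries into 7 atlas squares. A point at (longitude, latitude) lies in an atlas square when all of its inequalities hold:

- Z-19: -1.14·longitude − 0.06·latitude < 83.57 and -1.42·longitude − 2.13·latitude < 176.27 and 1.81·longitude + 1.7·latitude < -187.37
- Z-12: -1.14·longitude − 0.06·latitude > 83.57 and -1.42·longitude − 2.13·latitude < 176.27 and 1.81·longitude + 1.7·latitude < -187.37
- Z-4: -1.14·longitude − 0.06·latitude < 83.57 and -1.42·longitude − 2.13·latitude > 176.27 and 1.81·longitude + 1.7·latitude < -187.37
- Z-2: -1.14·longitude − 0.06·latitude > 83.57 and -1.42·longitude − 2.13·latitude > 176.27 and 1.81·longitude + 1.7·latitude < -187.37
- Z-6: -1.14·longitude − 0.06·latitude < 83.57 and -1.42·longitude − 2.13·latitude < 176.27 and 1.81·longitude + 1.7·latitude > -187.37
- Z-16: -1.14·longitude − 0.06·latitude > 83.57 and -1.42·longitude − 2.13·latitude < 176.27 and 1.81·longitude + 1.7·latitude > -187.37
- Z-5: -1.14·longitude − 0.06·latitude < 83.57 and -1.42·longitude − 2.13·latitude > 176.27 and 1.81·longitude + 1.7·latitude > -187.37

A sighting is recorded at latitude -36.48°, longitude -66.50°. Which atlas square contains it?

-1.14·-66.50 − 0.06·-36.48 = 77.999, which is < 83.57
-1.42·-66.50 − 2.13·-36.48 = 172.132, which is < 176.27
1.81·-66.50 + 1.7·-36.48 = -182.381, which is > -187.37
This sign pattern matches Z-6.

Z-6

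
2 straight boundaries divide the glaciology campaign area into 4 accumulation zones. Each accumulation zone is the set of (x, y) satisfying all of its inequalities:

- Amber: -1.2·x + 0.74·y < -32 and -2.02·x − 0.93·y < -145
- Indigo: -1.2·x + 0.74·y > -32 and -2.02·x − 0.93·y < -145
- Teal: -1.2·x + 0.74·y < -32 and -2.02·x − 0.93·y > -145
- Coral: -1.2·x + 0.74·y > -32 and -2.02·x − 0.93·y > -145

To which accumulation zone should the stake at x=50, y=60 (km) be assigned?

Indigo

-1.2·50 + 0.74·60 = -15.600, which is > -32
-2.02·50 − 0.93·60 = -156.800, which is < -145
This sign pattern matches Indigo.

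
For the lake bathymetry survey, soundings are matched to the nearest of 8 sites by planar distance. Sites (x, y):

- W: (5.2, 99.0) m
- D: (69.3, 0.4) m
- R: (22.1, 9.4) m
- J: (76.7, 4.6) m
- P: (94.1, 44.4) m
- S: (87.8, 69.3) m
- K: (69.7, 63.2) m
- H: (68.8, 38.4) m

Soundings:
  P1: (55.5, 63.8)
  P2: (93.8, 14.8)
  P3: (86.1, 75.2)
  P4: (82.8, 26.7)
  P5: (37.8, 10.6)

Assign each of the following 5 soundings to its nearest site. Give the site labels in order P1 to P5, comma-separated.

P1 → K (d²=202.00)
P2 → J (d²=396.45)
P3 → S (d²=37.70)
P4 → H (d²=332.89)
P5 → R (d²=247.93)

K, J, S, H, R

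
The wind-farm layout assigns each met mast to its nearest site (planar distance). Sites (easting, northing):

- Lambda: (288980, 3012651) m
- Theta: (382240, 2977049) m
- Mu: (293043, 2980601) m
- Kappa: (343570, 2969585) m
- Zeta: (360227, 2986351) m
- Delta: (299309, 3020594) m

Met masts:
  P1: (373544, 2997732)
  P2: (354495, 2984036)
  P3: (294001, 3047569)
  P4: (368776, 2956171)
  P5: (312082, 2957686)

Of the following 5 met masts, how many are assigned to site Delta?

1

P1 → Zeta
P2 → Zeta
P3 → Delta
P4 → Theta
P5 → Mu
1 of the 5 goes to Delta.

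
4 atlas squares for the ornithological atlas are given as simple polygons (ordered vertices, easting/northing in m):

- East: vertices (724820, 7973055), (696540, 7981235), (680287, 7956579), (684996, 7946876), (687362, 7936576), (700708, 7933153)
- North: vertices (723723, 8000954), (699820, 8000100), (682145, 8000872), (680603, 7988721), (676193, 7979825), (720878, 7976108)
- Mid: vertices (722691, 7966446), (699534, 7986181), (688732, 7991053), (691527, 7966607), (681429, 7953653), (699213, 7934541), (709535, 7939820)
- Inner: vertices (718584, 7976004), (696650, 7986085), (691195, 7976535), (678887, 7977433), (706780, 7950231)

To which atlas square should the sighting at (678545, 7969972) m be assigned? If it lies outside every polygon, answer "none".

Cast a ray rightward from (678545, 7969972). For each polygon, the edges (by vertex number in listed order) whose endpoints lie on opposite sides of northing = 7969972, where each meets that height, and whether that is right or left of the point:
East: 2–3 at easting≈689115.5 (right), 6–1 at easting≈722957.0 (right) → 2 crossings.
North: no edge straddles that height → 0 crossings.
Mid: 1–2 at easting≈718553.6 (right), 3–4 at easting≈691142.3 (right) → 2 crossings.
Inner: 4–5 at easting≈686537.5 (right), 5–1 at easting≈715821.4 (right) → 2 crossings.
All counts are even, so the point lies outside every listed polygon.

none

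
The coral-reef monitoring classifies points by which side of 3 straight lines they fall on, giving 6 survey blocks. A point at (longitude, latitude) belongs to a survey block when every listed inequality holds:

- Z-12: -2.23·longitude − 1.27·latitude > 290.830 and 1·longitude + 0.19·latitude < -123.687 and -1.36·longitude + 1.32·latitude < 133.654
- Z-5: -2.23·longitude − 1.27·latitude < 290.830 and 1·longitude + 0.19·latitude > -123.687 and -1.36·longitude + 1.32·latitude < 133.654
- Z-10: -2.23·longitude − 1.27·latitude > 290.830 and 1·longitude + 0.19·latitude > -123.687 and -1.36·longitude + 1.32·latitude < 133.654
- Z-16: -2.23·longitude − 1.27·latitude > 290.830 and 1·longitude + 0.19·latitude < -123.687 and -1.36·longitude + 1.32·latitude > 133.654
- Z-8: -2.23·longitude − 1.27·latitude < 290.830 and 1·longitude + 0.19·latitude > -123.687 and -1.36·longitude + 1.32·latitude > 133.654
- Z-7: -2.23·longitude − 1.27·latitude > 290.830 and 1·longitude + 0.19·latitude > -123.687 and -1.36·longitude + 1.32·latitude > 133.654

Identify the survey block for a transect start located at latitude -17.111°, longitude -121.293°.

Z-16

-2.23·-121.293 − 1.27·-17.111 = 292.214, which is > 290.830
1·-121.293 + 0.19·-17.111 = -124.544, which is < -123.687
-1.36·-121.293 + 1.32·-17.111 = 142.372, which is > 133.654
This sign pattern matches Z-16.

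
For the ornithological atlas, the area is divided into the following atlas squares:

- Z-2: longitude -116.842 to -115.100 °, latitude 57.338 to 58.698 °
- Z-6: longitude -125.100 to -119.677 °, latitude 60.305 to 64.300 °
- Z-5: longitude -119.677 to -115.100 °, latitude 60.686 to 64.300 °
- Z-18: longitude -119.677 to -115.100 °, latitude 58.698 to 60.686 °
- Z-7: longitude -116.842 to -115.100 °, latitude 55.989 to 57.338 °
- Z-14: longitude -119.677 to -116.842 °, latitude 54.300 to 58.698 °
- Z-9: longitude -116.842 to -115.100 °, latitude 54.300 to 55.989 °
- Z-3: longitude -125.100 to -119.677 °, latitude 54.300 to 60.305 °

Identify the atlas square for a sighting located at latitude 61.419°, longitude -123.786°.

Z-6

The point has longitude = -123.786 and latitude = 61.419.
Only Z-6 satisfies -125.100 ≤ longitude ≤ -119.677 and 60.305 ≤ latitude ≤ 64.300.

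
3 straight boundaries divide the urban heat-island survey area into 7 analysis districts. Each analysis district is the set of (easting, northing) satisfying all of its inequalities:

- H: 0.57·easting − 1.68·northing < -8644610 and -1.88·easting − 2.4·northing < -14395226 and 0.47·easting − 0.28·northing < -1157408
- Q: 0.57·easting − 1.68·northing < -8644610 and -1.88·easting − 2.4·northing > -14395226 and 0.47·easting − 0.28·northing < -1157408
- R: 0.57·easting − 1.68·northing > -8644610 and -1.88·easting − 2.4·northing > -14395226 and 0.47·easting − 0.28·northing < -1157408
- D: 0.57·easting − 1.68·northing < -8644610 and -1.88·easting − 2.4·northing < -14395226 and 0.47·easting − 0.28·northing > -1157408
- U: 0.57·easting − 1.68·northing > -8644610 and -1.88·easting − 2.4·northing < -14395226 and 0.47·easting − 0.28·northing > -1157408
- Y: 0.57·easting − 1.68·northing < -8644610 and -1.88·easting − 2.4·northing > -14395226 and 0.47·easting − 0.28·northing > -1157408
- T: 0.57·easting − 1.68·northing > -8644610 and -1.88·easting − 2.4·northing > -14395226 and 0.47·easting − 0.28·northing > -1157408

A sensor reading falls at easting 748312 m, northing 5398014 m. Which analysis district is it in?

0.57·748312 − 1.68·5398014 = -8642125.680, which is > -8644610
-1.88·748312 − 2.4·5398014 = -14362060.160, which is > -14395226
0.47·748312 − 0.28·5398014 = -1159737.280, which is < -1157408
This sign pattern matches R.

R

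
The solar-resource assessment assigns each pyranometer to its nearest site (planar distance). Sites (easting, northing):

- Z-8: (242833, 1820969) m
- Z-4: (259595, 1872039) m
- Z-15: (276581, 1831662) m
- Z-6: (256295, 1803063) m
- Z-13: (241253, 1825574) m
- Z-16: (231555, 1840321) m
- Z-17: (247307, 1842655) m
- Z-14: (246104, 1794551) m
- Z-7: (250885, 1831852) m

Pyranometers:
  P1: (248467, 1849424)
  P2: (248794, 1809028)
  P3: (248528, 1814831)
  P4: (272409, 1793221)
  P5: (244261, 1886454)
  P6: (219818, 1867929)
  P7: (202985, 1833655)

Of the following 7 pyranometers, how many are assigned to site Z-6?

2

P1 → Z-17
P2 → Z-6
P3 → Z-8
P4 → Z-6
P5 → Z-4
P6 → Z-16
P7 → Z-16
2 of the 7 go to Z-6.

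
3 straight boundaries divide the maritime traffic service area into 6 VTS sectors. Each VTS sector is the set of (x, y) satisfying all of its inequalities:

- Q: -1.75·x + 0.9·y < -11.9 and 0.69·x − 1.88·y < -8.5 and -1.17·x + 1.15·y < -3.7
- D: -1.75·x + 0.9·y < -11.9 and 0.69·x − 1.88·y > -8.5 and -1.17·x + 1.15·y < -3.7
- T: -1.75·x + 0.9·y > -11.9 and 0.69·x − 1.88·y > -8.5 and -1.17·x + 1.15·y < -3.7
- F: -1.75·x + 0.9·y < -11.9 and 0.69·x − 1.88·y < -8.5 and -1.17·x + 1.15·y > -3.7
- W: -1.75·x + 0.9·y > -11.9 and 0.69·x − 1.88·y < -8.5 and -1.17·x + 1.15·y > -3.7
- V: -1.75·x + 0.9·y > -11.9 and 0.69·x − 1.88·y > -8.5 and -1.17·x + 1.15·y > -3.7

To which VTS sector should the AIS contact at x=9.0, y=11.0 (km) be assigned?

W

-1.75·9.0 + 0.9·11.0 = -5.850, which is > -11.9
0.69·9.0 − 1.88·11.0 = -14.470, which is < -8.5
-1.17·9.0 + 1.15·11.0 = 2.120, which is > -3.7
This sign pattern matches W.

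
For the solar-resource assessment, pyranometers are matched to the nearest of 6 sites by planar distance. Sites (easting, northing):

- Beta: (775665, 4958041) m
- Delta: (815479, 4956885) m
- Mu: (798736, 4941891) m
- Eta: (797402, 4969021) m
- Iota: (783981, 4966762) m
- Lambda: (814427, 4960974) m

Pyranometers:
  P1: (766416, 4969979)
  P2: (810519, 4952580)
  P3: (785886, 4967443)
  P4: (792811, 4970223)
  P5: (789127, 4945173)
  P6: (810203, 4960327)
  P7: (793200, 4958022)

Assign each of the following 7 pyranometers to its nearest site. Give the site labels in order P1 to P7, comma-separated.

P1 → Beta (d²=228059845.00)
P2 → Delta (d²=43134625.00)
P3 → Iota (d²=4092786.00)
P4 → Eta (d²=22522085.00)
P5 → Mu (d²=103104405.00)
P6 → Lambda (d²=18260785.00)
P7 → Eta (d²=138634805.00)

Beta, Delta, Iota, Eta, Mu, Lambda, Eta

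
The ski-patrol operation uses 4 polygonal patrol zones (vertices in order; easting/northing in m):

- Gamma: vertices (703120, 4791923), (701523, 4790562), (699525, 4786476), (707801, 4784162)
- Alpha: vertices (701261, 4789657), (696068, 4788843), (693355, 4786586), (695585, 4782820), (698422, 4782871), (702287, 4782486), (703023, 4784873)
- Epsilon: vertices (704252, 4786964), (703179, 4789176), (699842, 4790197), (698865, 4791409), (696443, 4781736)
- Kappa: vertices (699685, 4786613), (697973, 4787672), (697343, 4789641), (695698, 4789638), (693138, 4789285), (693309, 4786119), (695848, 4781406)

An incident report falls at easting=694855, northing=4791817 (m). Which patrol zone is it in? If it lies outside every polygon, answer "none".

Cast a ray rightward from (694855, 4791817). For each polygon, the edges (by vertex number in listed order) whose endpoints lie on opposite sides of northing = 4791817, where each meets that height, and whether that is right or left of the point:
Gamma: 1–2 at easting≈702995.6 (right), 4–1 at easting≈703183.9 (right) → 2 crossings.
Alpha: no edge straddles that height → 0 crossings.
Epsilon: no edge straddles that height → 0 crossings.
Kappa: no edge straddles that height → 0 crossings.
All counts are even, so the point lies outside every listed polygon.

none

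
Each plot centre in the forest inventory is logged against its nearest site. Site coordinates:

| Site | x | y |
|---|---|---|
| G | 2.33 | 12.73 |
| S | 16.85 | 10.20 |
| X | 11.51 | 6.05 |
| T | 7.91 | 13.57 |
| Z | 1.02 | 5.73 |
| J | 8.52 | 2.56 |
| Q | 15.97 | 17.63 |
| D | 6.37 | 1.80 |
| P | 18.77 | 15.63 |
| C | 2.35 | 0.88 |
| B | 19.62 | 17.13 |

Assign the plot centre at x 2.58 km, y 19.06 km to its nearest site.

Squared distances to each site:
G: 40.131; S: 282.133; X: 249.005; T: 58.549; Z: 180.122; J: 307.534; Q: 181.337; D: 312.272; P: 273.881; C: 330.565; B: 294.086.
Minimum at G.

G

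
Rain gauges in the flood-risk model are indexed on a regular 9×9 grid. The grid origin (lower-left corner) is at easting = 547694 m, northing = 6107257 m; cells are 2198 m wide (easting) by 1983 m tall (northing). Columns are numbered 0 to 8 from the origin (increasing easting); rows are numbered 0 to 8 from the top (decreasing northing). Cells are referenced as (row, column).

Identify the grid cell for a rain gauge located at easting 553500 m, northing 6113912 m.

Column index: ⌊(553500 − 547694) / 2198⌋ = ⌊2.641⌋ = 2
Row offset from origin: ⌊(6113912 − 6107257) / 1983⌋ = ⌊3.356⌋ = 3 → row 5 (counted from top)

(5, 2)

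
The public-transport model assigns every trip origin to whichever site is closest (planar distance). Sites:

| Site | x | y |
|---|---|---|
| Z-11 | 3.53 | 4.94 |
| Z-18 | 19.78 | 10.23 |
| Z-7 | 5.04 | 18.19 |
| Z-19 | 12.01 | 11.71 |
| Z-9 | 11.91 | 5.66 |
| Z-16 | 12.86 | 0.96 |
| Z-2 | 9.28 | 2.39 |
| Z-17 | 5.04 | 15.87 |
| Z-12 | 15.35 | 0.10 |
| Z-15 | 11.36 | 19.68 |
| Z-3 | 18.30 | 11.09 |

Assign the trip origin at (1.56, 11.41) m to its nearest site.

Squared distances to each site:
Z-11: 45.742; Z-18: 333.361; Z-7: 58.079; Z-19: 109.292; Z-9: 140.185; Z-16: 236.892; Z-2: 140.959; Z-17: 32.002; Z-12: 318.080; Z-15: 164.433; Z-3: 280.330.
Minimum at Z-17.

Z-17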